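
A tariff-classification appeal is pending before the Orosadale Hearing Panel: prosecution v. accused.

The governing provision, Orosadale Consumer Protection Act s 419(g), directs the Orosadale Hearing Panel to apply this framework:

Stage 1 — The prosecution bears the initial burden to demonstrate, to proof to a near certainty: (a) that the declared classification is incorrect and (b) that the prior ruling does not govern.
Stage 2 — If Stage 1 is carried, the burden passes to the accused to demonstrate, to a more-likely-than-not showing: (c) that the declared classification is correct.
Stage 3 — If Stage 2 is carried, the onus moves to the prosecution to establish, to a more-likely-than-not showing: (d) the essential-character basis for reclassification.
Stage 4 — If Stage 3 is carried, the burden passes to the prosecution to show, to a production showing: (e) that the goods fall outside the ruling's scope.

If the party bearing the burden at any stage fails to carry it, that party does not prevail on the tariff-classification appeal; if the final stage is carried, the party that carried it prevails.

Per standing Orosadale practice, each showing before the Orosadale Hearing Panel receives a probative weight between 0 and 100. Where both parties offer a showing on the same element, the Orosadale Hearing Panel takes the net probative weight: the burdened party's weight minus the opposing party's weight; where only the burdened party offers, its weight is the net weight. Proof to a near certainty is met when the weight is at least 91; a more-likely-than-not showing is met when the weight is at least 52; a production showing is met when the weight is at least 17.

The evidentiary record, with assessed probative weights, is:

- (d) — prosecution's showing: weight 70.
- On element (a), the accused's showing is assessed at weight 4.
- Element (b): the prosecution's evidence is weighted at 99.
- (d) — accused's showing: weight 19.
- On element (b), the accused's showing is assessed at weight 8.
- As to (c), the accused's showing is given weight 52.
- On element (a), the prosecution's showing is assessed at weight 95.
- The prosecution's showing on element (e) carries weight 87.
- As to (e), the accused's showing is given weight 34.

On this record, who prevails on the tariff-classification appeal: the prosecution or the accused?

accused

Stage 1 (prosecution, proof to a near certainty, weight is at least 91): (a) net 95−4=91 ≥ 91 — meets; (b) net 99−8=91 ≥ 91 — meets.
  All elements met. The burden passes to the accused.
Stage 2 (accused, a more-likely-than-not showing, weight is at least 52): (c) 52 ≥ 52 — meets.
  All elements met. The burden passes to the prosecution.
Stage 3 (prosecution, a more-likely-than-not showing, weight is at least 52): (d) net 70−19=51 < 52 — fails.
  The prosecution does not carry Stage 3.
The accused prevails.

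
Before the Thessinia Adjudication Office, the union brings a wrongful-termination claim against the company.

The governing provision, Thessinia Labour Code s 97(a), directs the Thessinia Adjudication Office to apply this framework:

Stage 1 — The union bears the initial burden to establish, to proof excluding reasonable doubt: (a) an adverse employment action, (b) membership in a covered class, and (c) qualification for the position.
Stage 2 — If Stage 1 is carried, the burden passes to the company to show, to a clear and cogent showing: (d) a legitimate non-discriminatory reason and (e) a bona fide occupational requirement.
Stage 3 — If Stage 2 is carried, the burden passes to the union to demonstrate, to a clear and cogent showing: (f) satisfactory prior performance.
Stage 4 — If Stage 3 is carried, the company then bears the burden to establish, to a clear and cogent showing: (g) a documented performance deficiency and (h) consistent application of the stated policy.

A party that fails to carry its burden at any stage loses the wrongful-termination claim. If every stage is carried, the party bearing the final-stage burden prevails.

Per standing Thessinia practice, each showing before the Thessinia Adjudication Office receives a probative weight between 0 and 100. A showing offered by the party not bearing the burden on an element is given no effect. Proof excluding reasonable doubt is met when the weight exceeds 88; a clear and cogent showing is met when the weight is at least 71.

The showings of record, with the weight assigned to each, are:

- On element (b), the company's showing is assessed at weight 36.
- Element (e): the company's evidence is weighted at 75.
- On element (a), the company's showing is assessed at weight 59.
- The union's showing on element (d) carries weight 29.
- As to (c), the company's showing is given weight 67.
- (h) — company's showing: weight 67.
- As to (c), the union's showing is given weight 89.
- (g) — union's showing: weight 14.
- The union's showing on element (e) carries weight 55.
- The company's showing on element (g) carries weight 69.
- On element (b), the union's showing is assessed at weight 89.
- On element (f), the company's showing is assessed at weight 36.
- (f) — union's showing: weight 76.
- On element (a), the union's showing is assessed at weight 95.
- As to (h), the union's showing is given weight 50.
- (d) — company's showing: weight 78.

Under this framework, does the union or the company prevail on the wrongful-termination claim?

union

Stage 1 (union, proof excluding reasonable doubt, weight exceeds 88): (a) 95 (company's 59 disregarded) > 88 — meets; (b) 89 (company's 36 disregarded) > 88 — meets; (c) 89 (company's 67 disregarded) > 88 — meets.
  All elements met. The burden passes to the company.
Stage 2 (company, a clear and cogent showing, weight is at least 71): (d) 78 (union's 29 disregarded) ≥ 71 — meets; (e) 75 (union's 55 disregarded) ≥ 71 — meets.
  The company carries Stage 2; the union now bears the burden.
Stage 3 (union, a clear and cogent showing, weight is at least 71): (f) 76 (company's 36 disregarded) ≥ 71 — meets.
  All elements met. The burden passes to the company.
Stage 4 (company, a clear and cogent showing, weight is at least 71): (g) 69 (union's 14 disregarded) < 71 — fails; (h) 67 (union's 50 disregarded) < 71 — fails.
  Not every element is met, so the company fails to carry Stage 4.
So the union prevails.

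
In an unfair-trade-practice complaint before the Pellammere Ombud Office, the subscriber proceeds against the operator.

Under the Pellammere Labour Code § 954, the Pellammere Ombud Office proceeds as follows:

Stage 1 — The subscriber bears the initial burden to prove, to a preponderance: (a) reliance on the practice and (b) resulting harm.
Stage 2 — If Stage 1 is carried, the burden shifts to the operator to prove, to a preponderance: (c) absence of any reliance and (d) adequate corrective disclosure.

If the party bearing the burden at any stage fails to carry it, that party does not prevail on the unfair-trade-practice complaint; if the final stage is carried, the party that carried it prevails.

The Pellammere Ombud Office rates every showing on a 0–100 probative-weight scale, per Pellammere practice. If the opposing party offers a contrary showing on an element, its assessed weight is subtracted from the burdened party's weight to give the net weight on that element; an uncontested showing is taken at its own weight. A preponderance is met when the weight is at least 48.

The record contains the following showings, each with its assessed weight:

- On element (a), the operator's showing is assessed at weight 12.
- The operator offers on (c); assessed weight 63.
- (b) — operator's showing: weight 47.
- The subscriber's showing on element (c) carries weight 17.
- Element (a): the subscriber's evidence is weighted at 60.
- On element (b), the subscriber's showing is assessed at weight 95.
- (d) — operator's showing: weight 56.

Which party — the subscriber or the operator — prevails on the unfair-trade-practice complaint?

Stage 1 (subscriber, a preponderance, weight is at least 48): (a) net 60−12=48 ≥ 48 — meets; (b) net 95−47=48 ≥ 48 — meets.
  All elements met. The burden passes to the operator.
Stage 2 (operator, a preponderance, weight is at least 48): (c) net 63−17=46 < 48 — fails; (d) 56 ≥ 48 — meets.
  Not every element is met, so the operator fails to carry Stage 2.
So the subscriber prevails.

subscriber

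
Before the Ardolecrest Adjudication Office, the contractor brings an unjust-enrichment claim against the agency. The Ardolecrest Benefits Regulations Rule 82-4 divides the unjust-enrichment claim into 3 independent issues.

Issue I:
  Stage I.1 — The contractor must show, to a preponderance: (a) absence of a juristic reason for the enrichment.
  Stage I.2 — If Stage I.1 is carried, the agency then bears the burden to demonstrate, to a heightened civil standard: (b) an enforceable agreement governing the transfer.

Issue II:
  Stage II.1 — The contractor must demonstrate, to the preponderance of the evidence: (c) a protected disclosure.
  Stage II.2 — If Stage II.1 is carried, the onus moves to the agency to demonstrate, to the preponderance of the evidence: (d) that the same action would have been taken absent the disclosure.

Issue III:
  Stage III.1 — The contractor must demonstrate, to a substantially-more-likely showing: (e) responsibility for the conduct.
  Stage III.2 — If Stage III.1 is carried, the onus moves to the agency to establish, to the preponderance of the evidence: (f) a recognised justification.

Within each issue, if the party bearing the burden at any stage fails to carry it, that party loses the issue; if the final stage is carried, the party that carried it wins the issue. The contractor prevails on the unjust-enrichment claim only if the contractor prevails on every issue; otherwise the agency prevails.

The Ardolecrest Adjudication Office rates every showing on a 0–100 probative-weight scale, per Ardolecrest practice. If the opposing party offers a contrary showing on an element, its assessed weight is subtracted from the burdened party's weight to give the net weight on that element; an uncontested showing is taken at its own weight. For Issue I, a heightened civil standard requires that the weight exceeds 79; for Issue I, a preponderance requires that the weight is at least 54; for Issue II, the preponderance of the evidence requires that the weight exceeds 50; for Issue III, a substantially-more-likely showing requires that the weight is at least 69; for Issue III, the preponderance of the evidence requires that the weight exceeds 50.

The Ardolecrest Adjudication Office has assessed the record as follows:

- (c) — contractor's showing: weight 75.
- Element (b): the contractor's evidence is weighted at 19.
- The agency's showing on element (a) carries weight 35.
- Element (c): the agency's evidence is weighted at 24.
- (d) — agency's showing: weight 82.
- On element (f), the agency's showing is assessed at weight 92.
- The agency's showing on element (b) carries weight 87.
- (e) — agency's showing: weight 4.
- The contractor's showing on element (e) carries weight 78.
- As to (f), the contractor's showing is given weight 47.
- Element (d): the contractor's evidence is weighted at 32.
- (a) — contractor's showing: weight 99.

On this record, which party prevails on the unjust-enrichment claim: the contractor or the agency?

— Issue I —
At Stage I.1 the contractor must meet a preponderance (weight is at least 54): on (a) the weight is 99 less the opposing 35 gives net 64, which does reach 54, so (a) meets the standard.
  All elements met. The burden passes to the agency.
At Stage I.2 the agency must meet a heightened civil standard (weight exceeds 79): on (b) the weight is 87 less the opposing 19 gives net 68, ≤ 79, so (b) does not meet the standard.
  The agency does not carry Stage I.2.
The analysis ends at Stage I.2; the contractor prevails on this issue.
— Issue II —
At Stage II.1 the contractor must meet the preponderance of the evidence (weight exceeds 50): on (c) the weight is 75 less the opposing 24 gives net 51, which does exceed 50, so (c) meets the standard.
  Stage II.1 is satisfied; the onus moves to the agency.
At Stage II.2 the agency must meet the preponderance of the evidence (weight exceeds 50): on (d) the weight is 82 less the opposing 32 gives net 50, ≤ 50, so (d) does not meet the standard.
  Not every element is met, so the agency fails to carry Stage II.2.
The analysis ends at Stage II.2; the contractor prevails on this issue.
— Issue III —
Stage III.1 (contractor, a substantially-more-likely showing, weight is at least 69): (e) net 78−4=74 ≥ 69 — meets.
  Stage III.1 is satisfied; the onus moves to the agency.
Stage III.2 (agency, the preponderance of the evidence, weight exceeds 50): (f) net 92−47=45 ≤ 50 — fails.
  The agency does not carry Stage III.2.
So the contractor prevails on this issue.
Per-issue: Issue I → contractor; Issue II → contractor; Issue III → contractor. The contractor must prevail on every issue; overall, the contractor prevails.

contractor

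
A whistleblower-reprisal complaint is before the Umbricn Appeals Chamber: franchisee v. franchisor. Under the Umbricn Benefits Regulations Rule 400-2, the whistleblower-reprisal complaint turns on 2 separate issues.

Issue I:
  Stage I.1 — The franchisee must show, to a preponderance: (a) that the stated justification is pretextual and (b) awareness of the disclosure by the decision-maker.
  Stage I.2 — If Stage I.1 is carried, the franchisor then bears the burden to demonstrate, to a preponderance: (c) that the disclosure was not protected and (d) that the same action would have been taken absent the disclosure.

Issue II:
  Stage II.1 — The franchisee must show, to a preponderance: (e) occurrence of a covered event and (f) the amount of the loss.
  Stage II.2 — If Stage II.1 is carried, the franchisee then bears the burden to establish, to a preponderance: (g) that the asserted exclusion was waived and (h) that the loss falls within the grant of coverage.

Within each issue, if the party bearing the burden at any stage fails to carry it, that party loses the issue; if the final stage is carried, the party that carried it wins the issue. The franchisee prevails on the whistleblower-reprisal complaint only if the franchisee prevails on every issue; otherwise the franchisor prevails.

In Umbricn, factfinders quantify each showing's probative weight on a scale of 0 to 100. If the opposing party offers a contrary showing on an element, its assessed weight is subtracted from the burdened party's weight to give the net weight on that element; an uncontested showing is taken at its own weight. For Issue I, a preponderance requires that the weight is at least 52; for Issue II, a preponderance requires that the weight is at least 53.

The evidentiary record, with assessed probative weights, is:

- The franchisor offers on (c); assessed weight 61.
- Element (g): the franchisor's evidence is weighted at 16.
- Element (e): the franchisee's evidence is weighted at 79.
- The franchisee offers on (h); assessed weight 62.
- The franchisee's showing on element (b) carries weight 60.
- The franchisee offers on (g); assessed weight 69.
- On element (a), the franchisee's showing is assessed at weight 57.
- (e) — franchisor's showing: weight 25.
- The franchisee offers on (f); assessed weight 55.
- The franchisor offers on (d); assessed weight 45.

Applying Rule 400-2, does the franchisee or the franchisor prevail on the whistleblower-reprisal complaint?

franchisee

— Issue I —
Stage I.1 — burden on franchisee; standard: a preponderance (weight is at least 52).
    (a): 57 ≥ 52 [met]
    (b): 60 ≥ 52 [met]
  Stage I.1 is satisfied; the onus moves to the franchisor.
Stage I.2 — burden on franchisor; standard: a preponderance (weight is at least 52).
    (c): 61 ≥ 52 [met]
    (d): 45 < 52 [not met]
  Stage I.2 not carried; the franchisor fails its burden.
The franchisee prevails on this issue.
— Issue II —
Stage II.1 (franchisee, a preponderance, weight is at least 53): (e) net 79−25=54 ≥ 53 — meets; (f) 55 ≥ 53 — meets.
  Stage II.1 is satisfied; the franchisee continues to bear the burden.
Stage II.2 (franchisee, a preponderance, weight is at least 53): (g) net 69−16=53 ≥ 53 — meets; (h) 62 ≥ 53 — meets.
  The franchisee carries the last stage.
All stages carried — the franchisee prevails on this issue.
Per-issue: Issue I → franchisee; Issue II → franchisee. The franchisee must prevail on every issue; overall, the franchisee prevails.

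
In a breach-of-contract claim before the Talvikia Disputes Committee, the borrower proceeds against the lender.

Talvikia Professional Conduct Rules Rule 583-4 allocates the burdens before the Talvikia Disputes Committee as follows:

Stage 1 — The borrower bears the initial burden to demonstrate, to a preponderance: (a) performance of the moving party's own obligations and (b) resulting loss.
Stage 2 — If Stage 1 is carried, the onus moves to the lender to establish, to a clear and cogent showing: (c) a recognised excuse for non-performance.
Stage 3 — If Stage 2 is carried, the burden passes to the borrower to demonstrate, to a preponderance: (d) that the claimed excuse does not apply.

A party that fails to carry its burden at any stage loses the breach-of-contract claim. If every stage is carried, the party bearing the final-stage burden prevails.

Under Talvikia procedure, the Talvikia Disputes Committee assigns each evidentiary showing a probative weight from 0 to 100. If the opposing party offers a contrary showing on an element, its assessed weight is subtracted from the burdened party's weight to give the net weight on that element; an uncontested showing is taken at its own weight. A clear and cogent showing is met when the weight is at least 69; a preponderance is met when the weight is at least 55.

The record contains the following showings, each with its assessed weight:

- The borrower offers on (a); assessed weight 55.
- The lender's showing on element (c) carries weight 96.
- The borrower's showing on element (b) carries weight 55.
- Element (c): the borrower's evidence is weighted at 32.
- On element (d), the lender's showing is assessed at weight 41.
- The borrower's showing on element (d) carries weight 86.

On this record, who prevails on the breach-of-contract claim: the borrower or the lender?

borrower

At Stage 1 the borrower must meet a preponderance (weight is at least 55): on (a) the weight is 55, which does reach 55, so (a) meets the standard; on (b) the weight is 55, ≥ 55, so (b) meets the standard.
  Stage 1 carried; the burden shifts to the lender.
At Stage 2 the lender must meet a clear and cogent showing (weight is at least 69): on (c) the weight is 96 less the opposing 32 gives net 64, < 69, so (c) does not meet the standard.
  Stage 2 not carried; the lender fails its burden.
The borrower prevails.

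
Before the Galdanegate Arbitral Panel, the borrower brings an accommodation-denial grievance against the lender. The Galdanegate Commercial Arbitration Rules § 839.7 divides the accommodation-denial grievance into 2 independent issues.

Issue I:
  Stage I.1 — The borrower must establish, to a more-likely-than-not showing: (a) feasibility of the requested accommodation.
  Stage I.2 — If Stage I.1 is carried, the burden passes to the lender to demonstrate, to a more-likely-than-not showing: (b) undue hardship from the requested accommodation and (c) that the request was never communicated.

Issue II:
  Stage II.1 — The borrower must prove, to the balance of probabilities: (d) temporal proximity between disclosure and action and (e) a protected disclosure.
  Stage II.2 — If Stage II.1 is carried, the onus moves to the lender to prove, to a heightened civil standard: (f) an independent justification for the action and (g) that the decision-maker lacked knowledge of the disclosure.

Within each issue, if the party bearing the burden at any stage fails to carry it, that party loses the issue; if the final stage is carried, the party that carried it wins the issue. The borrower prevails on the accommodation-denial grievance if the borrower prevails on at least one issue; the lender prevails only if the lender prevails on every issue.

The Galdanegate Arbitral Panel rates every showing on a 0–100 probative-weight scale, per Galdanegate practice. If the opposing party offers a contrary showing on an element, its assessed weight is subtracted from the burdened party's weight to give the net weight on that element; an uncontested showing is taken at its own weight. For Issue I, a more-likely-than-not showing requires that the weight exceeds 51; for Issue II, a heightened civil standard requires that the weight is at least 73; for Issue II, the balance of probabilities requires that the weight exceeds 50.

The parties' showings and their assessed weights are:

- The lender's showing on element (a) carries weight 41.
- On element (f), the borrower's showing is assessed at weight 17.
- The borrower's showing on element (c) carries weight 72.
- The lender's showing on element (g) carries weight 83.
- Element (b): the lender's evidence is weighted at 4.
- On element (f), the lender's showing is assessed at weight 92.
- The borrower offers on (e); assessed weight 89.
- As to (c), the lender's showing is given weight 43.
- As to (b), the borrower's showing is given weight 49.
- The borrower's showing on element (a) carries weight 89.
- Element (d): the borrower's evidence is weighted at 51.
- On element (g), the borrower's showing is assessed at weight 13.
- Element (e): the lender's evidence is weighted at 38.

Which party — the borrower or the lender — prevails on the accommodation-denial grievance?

— Issue I —
At Stage I.1 the borrower must meet a more-likely-than-not showing (weight exceeds 51): on (a) the weight is 89 less the opposing 41 gives net 48, ≤ 51, so (a) does not meet the standard.
  Not every element is met, so the borrower fails to carry Stage I.1.
So the lender prevails on this issue.
— Issue II —
Stage II.1 — burden on borrower; standard: the balance of probabilities (weight exceeds 50).
    (d): 51 > 50 [met]
    (e): 89 − 38 = 51 > 50 [met]
  The borrower carries Stage II.1; the lender now bears the burden.
Stage II.2 — burden on lender; standard: a heightened civil standard (weight is at least 73).
    (f): 92 − 17 = 75 ≥ 73 [met]
    (g): 83 − 13 = 70 < 73 [not met]
  Stage II.2 not carried; the lender fails its burden.
The analysis ends at Stage II.2; the borrower prevails on this issue.
Per-issue: Issue I → lender; Issue II → borrower. The borrower must prevail on at least one issue; overall, the borrower prevails.

borrower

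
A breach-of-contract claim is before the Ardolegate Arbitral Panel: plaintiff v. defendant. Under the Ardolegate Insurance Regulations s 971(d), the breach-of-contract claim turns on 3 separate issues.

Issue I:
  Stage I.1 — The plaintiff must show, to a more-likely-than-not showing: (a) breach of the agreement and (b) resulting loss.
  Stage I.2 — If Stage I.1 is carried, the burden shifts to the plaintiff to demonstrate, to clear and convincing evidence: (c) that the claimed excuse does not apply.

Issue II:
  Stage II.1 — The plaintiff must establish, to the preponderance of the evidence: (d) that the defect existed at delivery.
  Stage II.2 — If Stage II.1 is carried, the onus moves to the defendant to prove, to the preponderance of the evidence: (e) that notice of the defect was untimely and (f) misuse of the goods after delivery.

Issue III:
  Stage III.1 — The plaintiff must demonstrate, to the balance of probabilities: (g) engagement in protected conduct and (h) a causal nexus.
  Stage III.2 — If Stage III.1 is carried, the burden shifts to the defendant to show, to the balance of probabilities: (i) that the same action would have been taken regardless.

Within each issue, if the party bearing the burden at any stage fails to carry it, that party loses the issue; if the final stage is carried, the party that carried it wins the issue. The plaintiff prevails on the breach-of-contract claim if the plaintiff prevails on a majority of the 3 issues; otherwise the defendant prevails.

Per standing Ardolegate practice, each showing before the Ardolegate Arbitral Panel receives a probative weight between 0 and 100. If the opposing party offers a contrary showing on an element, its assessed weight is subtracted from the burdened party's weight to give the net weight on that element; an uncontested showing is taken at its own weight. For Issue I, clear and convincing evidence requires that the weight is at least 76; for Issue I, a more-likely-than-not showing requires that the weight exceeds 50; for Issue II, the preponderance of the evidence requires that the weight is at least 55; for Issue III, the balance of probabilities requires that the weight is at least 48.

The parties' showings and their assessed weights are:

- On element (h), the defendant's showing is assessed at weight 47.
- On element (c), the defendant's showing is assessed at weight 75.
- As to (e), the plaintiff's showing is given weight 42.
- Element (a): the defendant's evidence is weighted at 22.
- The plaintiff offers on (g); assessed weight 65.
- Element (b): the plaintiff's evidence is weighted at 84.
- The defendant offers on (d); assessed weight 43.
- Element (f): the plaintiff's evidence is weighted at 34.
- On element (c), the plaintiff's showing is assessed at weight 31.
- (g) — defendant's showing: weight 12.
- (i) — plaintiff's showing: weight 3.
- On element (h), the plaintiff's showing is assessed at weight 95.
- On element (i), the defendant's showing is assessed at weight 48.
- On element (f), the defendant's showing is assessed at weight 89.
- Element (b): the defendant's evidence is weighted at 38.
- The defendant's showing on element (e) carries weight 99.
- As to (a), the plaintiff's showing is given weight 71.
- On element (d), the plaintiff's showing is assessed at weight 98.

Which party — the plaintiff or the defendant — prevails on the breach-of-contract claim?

defendant

— Issue I —
Stage I.1 — burden on plaintiff; standard: a more-likely-than-not showing (weight exceeds 50).
    (a): 71 − 22 = 49 ≤ 50 [not met]
    (b): 84 − 38 = 46 ≤ 50 [not met]
  Not every element is met, so the plaintiff fails to carry Stage I.1.
The analysis ends at Stage I.1; the defendant prevails on this issue.
— Issue II —
Stage II.1 (plaintiff, the preponderance of the evidence, weight is at least 55): (d) net 98−43=55 ≥ 55 — meets.
  Stage II.1 is satisfied; the onus moves to the defendant.
Stage II.2 (defendant, the preponderance of the evidence, weight is at least 55): (e) net 99−42=57 ≥ 55 — meets; (f) net 89−34=55 ≥ 55 — meets.
  All elements met at the final stage.
Every stage carried; the defendant prevails on this issue.
— Issue III —
Stage III.1 (plaintiff, the balance of probabilities, weight is at least 48): (g) net 65−12=53 ≥ 48 — meets; (h) net 95−47=48 ≥ 48 — meets.
  Stage III.1 carried; the burden shifts to the defendant.
Stage III.2 (defendant, the balance of probabilities, weight is at least 48): (i) net 48−3=45 < 48 — fails.
  Stage III.2 not carried; the defendant fails its burden.
The analysis ends at Stage III.2; the plaintiff prevails on this issue.
Per-issue: Issue I → defendant; Issue II → defendant; Issue III → plaintiff. The plaintiff must prevail on a majority of issues; overall, the defendant prevails.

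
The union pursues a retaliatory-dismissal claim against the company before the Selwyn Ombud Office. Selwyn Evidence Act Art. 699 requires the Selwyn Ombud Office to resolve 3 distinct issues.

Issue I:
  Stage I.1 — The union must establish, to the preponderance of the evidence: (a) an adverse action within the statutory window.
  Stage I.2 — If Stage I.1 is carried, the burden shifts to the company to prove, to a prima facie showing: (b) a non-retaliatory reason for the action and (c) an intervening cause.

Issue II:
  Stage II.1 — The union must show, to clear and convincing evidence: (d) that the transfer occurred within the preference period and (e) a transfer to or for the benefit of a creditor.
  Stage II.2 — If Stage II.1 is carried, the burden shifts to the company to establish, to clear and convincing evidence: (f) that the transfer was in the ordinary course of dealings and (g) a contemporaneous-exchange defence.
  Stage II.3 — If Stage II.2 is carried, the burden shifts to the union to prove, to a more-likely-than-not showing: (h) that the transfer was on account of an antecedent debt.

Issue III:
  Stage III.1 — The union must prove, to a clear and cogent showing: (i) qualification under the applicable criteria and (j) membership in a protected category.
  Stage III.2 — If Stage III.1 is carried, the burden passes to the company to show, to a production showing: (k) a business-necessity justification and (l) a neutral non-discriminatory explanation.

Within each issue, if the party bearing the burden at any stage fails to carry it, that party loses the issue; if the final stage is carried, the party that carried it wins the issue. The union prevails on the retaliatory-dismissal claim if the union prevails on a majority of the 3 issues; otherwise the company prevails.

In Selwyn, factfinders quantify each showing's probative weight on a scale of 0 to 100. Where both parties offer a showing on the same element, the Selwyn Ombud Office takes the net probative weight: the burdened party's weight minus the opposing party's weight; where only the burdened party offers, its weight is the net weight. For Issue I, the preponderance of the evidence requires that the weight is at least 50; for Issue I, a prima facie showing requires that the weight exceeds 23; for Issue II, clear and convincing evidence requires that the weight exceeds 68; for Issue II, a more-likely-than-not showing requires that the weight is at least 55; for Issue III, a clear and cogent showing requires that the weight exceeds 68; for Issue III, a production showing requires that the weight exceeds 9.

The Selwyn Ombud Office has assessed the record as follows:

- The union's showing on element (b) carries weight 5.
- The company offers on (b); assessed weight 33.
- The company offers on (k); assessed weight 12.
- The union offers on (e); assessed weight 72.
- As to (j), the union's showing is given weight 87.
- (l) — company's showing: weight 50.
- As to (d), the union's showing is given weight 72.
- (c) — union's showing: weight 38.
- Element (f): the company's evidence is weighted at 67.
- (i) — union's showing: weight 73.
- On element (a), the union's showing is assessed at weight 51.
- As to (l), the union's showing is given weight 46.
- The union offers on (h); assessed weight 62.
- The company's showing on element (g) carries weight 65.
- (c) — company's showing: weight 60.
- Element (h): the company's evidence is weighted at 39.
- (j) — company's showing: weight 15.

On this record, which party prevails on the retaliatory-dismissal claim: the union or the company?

union

— Issue I —
Stage I.1 — burden on union; standard: the preponderance of the evidence (weight is at least 50).
    (a): 51 ≥ 50 [met]
  All elements met. The burden passes to the company.
Stage I.2 — burden on company; standard: a prima facie showing (weight exceeds 23).
    (b): 33 − 5 = 28 > 23 [met]
    (c): 60 − 38 = 22 ≤ 23 [not met]
  Stage I.2 not carried; the company fails its burden.
The analysis ends at Stage I.2; the union prevails on this issue.
— Issue II —
Stage II.1 (union, clear and convincing evidence, weight exceeds 68): (d) 72 > 68 — meets; (e) 72 > 68 — meets.
  The union carries Stage II.1; the company now bears the burden.
Stage II.2 (company, clear and convincing evidence, weight exceeds 68): (f) 67 ≤ 68 — fails; (g) 65 ≤ 68 — fails.
  Stage II.2 not carried; the company fails its burden.
So the union prevails on this issue.
— Issue III —
At Stage III.1 the union must meet a clear and cogent showing (weight exceeds 68): on (i) the weight is 73, > 68, so (i) meets the standard; on (j) the weight is 87 less the opposing 15 gives net 72, which does exceed 68, so (j) meets the standard.
  The union carries Stage III.1; the company now bears the burden.
At Stage III.2 the company must meet a production showing (weight exceeds 9): on (k) the weight is 12, which does exceed 9, so (k) meets the standard; on (l) the weight is 50 less the opposing 46 gives net 4, ≤ 9, so (l) does not meet the standard.
  The company does not carry Stage III.2.
The analysis ends at Stage III.2; the union prevails on this issue.
Per-issue: Issue I → union; Issue II → union; Issue III → union. The union must prevail on a majority of issues; overall, the union prevails.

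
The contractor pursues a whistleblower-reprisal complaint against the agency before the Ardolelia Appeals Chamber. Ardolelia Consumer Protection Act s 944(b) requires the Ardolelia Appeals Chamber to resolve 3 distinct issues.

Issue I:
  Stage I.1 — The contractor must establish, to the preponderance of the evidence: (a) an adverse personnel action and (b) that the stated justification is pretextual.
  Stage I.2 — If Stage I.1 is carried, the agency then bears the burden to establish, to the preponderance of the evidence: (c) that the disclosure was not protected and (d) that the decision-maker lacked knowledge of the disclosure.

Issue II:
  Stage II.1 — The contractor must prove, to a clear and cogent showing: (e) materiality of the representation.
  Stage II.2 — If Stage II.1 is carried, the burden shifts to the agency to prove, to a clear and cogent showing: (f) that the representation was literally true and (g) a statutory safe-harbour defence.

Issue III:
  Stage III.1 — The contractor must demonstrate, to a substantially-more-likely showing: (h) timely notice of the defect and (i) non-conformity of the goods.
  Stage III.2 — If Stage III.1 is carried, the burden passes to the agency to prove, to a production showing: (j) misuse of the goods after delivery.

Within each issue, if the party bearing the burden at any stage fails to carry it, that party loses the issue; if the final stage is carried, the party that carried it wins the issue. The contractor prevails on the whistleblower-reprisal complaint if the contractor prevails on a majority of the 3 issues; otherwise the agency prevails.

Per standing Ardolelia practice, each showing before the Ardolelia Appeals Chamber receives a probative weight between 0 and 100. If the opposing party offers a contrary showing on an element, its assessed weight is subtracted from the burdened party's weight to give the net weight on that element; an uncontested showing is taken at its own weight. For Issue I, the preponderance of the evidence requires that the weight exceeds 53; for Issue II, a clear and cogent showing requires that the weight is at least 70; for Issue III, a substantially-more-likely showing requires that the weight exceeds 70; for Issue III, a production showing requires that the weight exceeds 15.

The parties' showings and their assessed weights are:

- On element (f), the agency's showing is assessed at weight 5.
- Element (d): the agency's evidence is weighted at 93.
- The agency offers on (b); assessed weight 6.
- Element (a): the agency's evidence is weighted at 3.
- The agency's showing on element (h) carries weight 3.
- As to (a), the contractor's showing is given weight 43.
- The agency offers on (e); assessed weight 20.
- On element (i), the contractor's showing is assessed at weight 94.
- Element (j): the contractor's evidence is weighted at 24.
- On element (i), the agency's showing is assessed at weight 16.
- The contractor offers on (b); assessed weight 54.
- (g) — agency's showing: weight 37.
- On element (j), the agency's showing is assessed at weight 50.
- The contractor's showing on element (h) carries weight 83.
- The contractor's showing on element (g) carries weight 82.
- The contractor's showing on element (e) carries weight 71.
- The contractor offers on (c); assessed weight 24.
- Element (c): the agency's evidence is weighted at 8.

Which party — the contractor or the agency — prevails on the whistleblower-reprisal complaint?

— Issue I —
Stage I.1 (contractor, the preponderance of the evidence, weight exceeds 53): (a) net 43−3=40 ≤ 53 — fails; (b) net 54−6=48 ≤ 53 — fails.
  Stage I.1 not carried; the contractor fails its burden.
The agency prevails on this issue.
— Issue II —
Stage II.1 (contractor, a clear and cogent showing, weight is at least 70): (e) net 71−20=51 < 70 — fails.
  The contractor does not carry Stage II.1.
So the agency prevails on this issue.
— Issue III —
Stage III.1 — burden on contractor; standard: a substantially-more-likely showing (weight exceeds 70).
    (h): 83 − 3 = 80 > 70 [met]
    (i): 94 − 16 = 78 > 70 [met]
  All elements met. The burden passes to the agency.
Stage III.2 — burden on agency; standard: a production showing (weight exceeds 15).
    (j): 50 − 24 = 26 > 15 [met]
  Stage III.2 carried; the final stage is satisfied.
With every stage satisfied, the agency prevails on this issue.
Per-issue: Issue I → agency; Issue II → agency; Issue III → agency. The contractor must prevail on a majority of issues; overall, the agency prevails.

agency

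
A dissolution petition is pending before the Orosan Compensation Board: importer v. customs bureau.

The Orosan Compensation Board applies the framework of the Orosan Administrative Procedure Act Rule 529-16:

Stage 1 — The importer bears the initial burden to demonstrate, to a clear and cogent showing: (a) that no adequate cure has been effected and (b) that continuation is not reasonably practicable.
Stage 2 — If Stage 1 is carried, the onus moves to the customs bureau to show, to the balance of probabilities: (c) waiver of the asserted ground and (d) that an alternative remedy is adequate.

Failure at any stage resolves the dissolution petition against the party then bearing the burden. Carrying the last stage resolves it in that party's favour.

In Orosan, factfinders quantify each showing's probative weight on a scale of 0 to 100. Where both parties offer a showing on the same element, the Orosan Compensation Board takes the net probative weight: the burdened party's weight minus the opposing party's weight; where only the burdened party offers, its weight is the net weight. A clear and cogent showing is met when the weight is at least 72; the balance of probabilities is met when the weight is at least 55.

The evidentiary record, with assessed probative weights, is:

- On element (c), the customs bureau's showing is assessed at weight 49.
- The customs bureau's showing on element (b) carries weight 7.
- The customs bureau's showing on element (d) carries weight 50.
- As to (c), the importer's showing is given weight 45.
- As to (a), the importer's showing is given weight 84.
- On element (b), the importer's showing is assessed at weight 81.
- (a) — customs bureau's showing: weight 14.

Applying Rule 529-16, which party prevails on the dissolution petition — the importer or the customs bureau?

customs bureau

At Stage 1 the importer must meet a clear and cogent showing (weight is at least 72): on (a) the weight is 84 less the opposing 14 gives net 70, < 72, so (a) does not meet the standard; on (b) the weight is 81 less the opposing 7 gives net 74, which does reach 72, so (b) meets the standard.
  The importer does not carry Stage 1.
So the customs bureau prevails.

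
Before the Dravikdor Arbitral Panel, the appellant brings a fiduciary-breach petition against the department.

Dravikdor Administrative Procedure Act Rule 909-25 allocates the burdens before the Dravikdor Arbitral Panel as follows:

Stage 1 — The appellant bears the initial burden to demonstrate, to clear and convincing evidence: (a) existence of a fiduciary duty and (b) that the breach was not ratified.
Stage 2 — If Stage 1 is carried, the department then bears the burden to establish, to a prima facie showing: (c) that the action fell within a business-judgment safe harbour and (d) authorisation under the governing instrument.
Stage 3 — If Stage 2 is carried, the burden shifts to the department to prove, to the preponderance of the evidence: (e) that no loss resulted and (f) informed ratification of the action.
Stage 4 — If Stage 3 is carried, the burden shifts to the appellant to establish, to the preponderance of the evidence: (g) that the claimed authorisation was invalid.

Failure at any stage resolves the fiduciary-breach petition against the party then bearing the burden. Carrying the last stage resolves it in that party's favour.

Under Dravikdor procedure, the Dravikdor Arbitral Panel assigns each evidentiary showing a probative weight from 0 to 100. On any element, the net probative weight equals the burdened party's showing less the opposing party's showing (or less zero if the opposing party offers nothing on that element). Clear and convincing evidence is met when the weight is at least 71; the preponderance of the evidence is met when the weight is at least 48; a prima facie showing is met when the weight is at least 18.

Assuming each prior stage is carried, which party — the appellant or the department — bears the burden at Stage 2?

department

Stage 2's rule assigns the burden to the department (to a prima facie showing).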